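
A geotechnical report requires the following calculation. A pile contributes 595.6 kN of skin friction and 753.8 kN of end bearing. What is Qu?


Using Qu = Qf + Qb
Qu = 595.6 + 753.8
Qu = 1349.4 kN


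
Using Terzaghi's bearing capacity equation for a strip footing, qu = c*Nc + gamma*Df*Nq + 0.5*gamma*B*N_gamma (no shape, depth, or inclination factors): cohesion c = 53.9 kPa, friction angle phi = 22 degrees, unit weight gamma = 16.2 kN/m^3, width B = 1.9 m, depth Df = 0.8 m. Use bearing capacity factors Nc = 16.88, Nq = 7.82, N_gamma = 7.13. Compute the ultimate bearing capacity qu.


Result: 1120.91 kPa

Derivation:
Compute qu = c*Nc + gamma*Df*Nq + 0.5*gamma*B*N_gamma
Term 1: 53.9 * 16.88 = 909.832
Term 2: 16.2 * 0.8 * 7.82 = 101.3472
Term 3: 0.5 * 16.2 * 1.9 * 7.13 = 109.7307
qu = 909.832 + 101.3472 + 109.7307
qu = 1120.91 kPa


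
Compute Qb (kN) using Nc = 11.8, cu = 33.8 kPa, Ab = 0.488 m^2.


Using Qb = Nc * cu * Ab
Qb = 11.8 * 33.8 * 0.488
Qb = 194.63 kN


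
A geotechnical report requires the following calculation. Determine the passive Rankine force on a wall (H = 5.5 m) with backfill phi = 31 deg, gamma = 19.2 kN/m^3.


Compute passive earth pressure coefficient:
Kp = tan^2(45 + phi/2) = tan^2(60.5) = 3.124035
Compute passive force:
Pp = 0.5 * Kp * gamma * H^2
Pp = 0.5 * 3.124035 * 19.2 * 5.5^2
Pp = 907.22 kN/m


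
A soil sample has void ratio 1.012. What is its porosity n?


Result: 0.503

Derivation:
Using the relation n = e / (1 + e)
n = 1.012 / (1 + 1.012)
n = 1.012 / 2.012
n = 0.503


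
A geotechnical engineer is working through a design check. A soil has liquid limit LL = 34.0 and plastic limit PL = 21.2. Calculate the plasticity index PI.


Using PI = LL - PL
PI = 34.0 - 21.2
PI = 12.8


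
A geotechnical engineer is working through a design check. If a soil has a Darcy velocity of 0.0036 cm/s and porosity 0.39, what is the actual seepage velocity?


Using v_s = v_d / n
v_s = 0.0036 / 0.39
v_s = 0.00923 cm/s


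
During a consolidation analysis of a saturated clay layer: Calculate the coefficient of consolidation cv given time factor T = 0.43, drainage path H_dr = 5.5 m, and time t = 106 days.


Result: 0.12271 m^2/day

Derivation:
Using cv = T * H_dr^2 / t
H_dr^2 = 5.5^2 = 30.25
cv = 0.43 * 30.25 / 106
cv = 0.12271 m^2/day


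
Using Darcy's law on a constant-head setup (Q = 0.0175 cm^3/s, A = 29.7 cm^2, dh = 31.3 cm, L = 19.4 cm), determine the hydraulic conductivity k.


Result: 0.000365 cm/s

Derivation:
Compute hydraulic gradient:
i = dh / L = 31.3 / 19.4 = 1.6134
Then apply Darcy's law:
k = Q / (A * i)
k = 0.0175 / (29.7 * 1.6134)
k = 0.0175 / 47.918
k = 0.000365 cm/s


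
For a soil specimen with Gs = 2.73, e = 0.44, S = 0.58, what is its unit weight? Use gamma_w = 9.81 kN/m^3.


Result: 20.337 kN/m^3

Derivation:
Using gamma = gamma_w * (Gs + S*e) / (1 + e)
Numerator: Gs + S*e = 2.73 + 0.58*0.44 = 2.9852
Denominator: 1 + e = 1 + 0.44 = 1.44
gamma = 9.81 * 2.9852 / 1.44
gamma = 20.337 kN/m^3


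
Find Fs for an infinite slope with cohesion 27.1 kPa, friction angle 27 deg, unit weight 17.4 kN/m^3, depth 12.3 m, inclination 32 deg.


Result: 1.097

Derivation:
Using Fs = c / (gamma*H*sin(beta)*cos(beta)) + tan(phi)/tan(beta)
Cohesion contribution = 27.1 / (17.4*12.3*sin(32)*cos(32))
Cohesion contribution = 0.281764
Friction contribution = tan(27)/tan(32) = 0.815411
Fs = 0.281764 + 0.815411
Fs = 1.097


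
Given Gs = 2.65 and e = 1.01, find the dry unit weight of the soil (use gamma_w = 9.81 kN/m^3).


Using gamma_d = Gs * gamma_w / (1 + e)
gamma_d = 2.65 * 9.81 / (1 + 1.01)
gamma_d = 2.65 * 9.81 / 2.01
gamma_d = 12.934 kN/m^3


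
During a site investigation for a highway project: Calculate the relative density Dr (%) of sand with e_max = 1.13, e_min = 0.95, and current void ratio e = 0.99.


Result: 77.78 %

Derivation:
Using Dr = (e_max - e) / (e_max - e_min) * 100
e_max - e = 1.13 - 0.99 = 0.14
e_max - e_min = 1.13 - 0.95 = 0.18
Dr = 0.14 / 0.18 * 100
Dr = 77.78 %


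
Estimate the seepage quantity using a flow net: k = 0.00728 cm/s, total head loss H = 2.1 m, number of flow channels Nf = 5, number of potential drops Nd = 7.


Convert k to m/s for unit consistency with H:
k = 0.00728 cm/s = 0.00728 / 100 m/s = 7.28e-05 m/s
Using q = k * H * Nf / Nd
Nf / Nd = 5 / 7 = 0.7143
q = 7.28e-05 * 2.1 * 0.7143
q = 0.0001092 m^3/s per m


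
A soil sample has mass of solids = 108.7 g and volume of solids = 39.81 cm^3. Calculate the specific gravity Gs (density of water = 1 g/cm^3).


Result: 2.73

Derivation:
Using Gs = m_s / (V_s * rho_w)
Since rho_w = 1 g/cm^3:
Gs = 108.7 / 39.81
Gs = 2.73


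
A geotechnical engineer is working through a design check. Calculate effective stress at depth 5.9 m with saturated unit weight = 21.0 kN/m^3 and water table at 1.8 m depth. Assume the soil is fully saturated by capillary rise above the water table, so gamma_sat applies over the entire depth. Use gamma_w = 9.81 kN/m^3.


Total stress = gamma_sat * depth
sigma = 21.0 * 5.9 = 123.9 kPa
Pore water pressure u = gamma_w * (depth - d_wt)
u = 9.81 * (5.9 - 1.8) = 40.221 kPa
Effective stress = sigma - u
sigma' = 123.9 - 40.221 = 83.68 kPa


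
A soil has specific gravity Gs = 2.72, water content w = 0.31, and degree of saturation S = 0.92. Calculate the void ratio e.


Using the relation e = Gs * w / S
e = 2.72 * 0.31 / 0.92
e = 0.9165


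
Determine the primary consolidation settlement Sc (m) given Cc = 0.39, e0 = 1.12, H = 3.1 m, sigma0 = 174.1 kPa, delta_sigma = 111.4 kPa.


Using Sc = Cc * H / (1 + e0) * log10((sigma0 + delta_sigma) / sigma0)
Stress ratio = (174.1 + 111.4) / 174.1 = 1.63986
log10(1.63986) = 0.214807
Cc * H / (1 + e0) = 0.39 * 3.1 / (1 + 1.12) = 0.570283
Sc = 0.570283 * 0.214807
Sc = 0.1225 m


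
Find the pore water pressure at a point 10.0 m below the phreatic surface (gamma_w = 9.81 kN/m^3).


Result: 98.1 kPa

Derivation:
Using u = gamma_w * h_w
u = 9.81 * 10.0
u = 98.1 kPa


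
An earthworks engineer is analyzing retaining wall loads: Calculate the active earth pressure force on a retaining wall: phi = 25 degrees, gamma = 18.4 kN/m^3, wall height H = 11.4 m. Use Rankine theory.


Compute active earth pressure coefficient:
Ka = tan^2(45 - phi/2) = tan^2(32.5) = 0.405859
Compute active force:
Pa = 0.5 * Ka * gamma * H^2
Pa = 0.5 * 0.405859 * 18.4 * 11.4^2
Pa = 485.26 kN/m


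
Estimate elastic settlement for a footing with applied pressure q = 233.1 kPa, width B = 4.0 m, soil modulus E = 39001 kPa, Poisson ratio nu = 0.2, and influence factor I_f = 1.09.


Using Se = q * B * (1 - nu^2) * I_f / E
1 - nu^2 = 1 - 0.2^2 = 0.96
Se = 233.1 * 4.0 * 0.96 * 1.09 / 39001
Se = 0.025016 m
Convert to mm: Se = 0.025016 * 1000 = 25.016 mm


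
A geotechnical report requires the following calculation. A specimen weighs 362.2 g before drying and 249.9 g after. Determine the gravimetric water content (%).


Using w = (m_wet - m_dry) / m_dry * 100
m_wet - m_dry = 362.2 - 249.9 = 112.3 g
w = 112.3 / 249.9 * 100
w = 44.94 %


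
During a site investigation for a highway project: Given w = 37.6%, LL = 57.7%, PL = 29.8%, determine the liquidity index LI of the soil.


First compute the plasticity index:
PI = LL - PL = 57.7 - 29.8 = 27.9
Then compute the liquidity index:
LI = (w - PL) / PI
LI = (37.6 - 29.8) / 27.9
LI = 0.28


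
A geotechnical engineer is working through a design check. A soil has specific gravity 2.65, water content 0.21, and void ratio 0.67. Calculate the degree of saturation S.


Using S = Gs * w / e
S = 2.65 * 0.21 / 0.67
S = 0.8306


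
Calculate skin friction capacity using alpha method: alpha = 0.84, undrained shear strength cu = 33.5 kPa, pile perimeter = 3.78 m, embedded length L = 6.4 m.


Result: 680.76 kN

Derivation:
Using Qs = alpha * cu * perimeter * L
Qs = 0.84 * 33.5 * 3.78 * 6.4
Qs = 680.76 kN


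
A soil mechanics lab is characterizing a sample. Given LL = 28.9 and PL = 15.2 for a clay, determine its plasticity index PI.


Using PI = LL - PL
PI = 28.9 - 15.2
PI = 13.7


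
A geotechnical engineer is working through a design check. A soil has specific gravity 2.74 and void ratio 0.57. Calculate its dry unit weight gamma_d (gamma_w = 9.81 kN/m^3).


Using gamma_d = Gs * gamma_w / (1 + e)
gamma_d = 2.74 * 9.81 / (1 + 0.57)
gamma_d = 2.74 * 9.81 / 1.57
gamma_d = 17.121 kN/m^3


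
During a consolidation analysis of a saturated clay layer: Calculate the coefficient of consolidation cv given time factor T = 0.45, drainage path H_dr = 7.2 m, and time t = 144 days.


Using cv = T * H_dr^2 / t
H_dr^2 = 7.2^2 = 51.84
cv = 0.45 * 51.84 / 144
cv = 0.162 m^2/day


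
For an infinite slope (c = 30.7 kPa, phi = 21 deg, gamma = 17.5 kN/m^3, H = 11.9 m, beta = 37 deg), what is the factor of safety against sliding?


Using Fs = c / (gamma*H*sin(beta)*cos(beta)) + tan(phi)/tan(beta)
Cohesion contribution = 30.7 / (17.5*11.9*sin(37)*cos(37))
Cohesion contribution = 0.30672
Friction contribution = tan(21)/tan(37) = 0.509405
Fs = 0.30672 + 0.509405
Fs = 0.816


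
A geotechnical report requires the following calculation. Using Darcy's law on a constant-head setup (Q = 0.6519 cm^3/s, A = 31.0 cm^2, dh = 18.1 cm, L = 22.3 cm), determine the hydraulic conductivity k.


Compute hydraulic gradient:
i = dh / L = 18.1 / 22.3 = 0.811659
Then apply Darcy's law:
k = Q / (A * i)
k = 0.6519 / (31.0 * 0.811659)
k = 0.6519 / 25.1614
k = 0.025909 cm/s


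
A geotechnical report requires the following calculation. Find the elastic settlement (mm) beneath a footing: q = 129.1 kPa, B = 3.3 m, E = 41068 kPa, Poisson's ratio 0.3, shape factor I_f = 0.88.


Result: 8.307 mm

Derivation:
Using Se = q * B * (1 - nu^2) * I_f / E
1 - nu^2 = 1 - 0.3^2 = 0.91
Se = 129.1 * 3.3 * 0.91 * 0.88 / 41068
Se = 0.008307 m
Convert to mm: Se = 0.008307 * 1000 = 8.307 mm


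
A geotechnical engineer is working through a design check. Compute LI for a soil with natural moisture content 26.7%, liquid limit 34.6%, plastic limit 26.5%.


First compute the plasticity index:
PI = LL - PL = 34.6 - 26.5 = 8.1
Then compute the liquidity index:
LI = (w - PL) / PI
LI = (26.7 - 26.5) / 8.1
LI = 0.025


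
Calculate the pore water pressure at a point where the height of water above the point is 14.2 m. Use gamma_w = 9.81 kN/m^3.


Result: 139.3 kPa

Derivation:
Using u = gamma_w * h_w
u = 9.81 * 14.2
u = 139.3 kPa


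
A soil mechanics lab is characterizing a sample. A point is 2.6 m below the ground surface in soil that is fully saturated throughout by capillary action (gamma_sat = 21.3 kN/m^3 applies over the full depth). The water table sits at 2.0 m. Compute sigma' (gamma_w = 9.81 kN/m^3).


Total stress = gamma_sat * depth
sigma = 21.3 * 2.6 = 55.38 kPa
Pore water pressure u = gamma_w * (depth - d_wt)
u = 9.81 * (2.6 - 2.0) = 5.886 kPa
Effective stress = sigma - u
sigma' = 55.38 - 5.886 = 49.49 kPa


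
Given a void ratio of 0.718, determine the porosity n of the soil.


Using the relation n = e / (1 + e)
n = 0.718 / (1 + 0.718)
n = 0.718 / 1.718
n = 0.4179


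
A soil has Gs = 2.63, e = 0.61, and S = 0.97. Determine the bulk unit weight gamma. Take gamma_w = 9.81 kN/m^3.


Using gamma = gamma_w * (Gs + S*e) / (1 + e)
Numerator: Gs + S*e = 2.63 + 0.97*0.61 = 3.2217
Denominator: 1 + e = 1 + 0.61 = 1.61
gamma = 9.81 * 3.2217 / 1.61
gamma = 19.63 kN/m^3


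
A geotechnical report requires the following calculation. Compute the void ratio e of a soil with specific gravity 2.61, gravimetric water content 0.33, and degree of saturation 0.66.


Using the relation e = Gs * w / S
e = 2.61 * 0.33 / 0.66
e = 1.305


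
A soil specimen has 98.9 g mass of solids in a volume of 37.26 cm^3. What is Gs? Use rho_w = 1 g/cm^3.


Result: 2.654

Derivation:
Using Gs = m_s / (V_s * rho_w)
Since rho_w = 1 g/cm^3:
Gs = 98.9 / 37.26
Gs = 2.654


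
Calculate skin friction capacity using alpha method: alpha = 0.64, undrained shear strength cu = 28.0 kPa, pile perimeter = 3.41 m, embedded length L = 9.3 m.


Using Qs = alpha * cu * perimeter * L
Qs = 0.64 * 28.0 * 3.41 * 9.3
Qs = 568.3 kN


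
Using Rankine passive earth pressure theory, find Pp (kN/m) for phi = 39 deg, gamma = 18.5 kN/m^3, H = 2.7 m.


Result: 296.4 kN/m

Derivation:
Compute passive earth pressure coefficient:
Kp = tan^2(45 + phi/2) = tan^2(64.5) = 4.395495
Compute passive force:
Pp = 0.5 * Kp * gamma * H^2
Pp = 0.5 * 4.395495 * 18.5 * 2.7^2
Pp = 296.4 kN/m


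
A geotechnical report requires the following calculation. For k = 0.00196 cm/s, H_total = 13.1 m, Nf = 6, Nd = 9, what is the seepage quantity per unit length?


Result: 0.0001712 m^3/s per m

Derivation:
Convert k to m/s for unit consistency with H:
k = 0.00196 cm/s = 0.00196 / 100 m/s = 1.96e-05 m/s
Using q = k * H * Nf / Nd
Nf / Nd = 6 / 9 = 0.6667
q = 1.96e-05 * 13.1 * 0.6667
q = 0.0001712 m^3/s per m


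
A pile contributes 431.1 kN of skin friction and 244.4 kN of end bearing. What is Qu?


Result: 675.5 kN

Derivation:
Using Qu = Qf + Qb
Qu = 431.1 + 244.4
Qu = 675.5 kN


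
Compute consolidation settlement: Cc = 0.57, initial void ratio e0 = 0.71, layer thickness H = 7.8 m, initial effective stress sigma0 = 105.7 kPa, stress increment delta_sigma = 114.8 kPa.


Using Sc = Cc * H / (1 + e0) * log10((sigma0 + delta_sigma) / sigma0)
Stress ratio = (105.7 + 114.8) / 105.7 = 2.08609
log10(2.08609) = 0.319334
Cc * H / (1 + e0) = 0.57 * 7.8 / (1 + 0.71) = 2.6
Sc = 2.6 * 0.319334
Sc = 0.8303 m


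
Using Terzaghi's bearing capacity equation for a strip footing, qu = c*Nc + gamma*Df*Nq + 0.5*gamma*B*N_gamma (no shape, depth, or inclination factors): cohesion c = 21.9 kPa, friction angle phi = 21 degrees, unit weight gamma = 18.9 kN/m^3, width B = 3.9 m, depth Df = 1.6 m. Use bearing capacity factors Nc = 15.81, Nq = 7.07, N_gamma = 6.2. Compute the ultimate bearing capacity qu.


Compute qu = c*Nc + gamma*Df*Nq + 0.5*gamma*B*N_gamma
Term 1: 21.9 * 15.81 = 346.239
Term 2: 18.9 * 1.6 * 7.07 = 213.7968
Term 3: 0.5 * 18.9 * 3.9 * 6.2 = 228.501
qu = 346.239 + 213.7968 + 228.501
qu = 788.54 kPa


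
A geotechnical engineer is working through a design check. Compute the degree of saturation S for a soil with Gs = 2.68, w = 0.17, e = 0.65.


Using S = Gs * w / e
S = 2.68 * 0.17 / 0.65
S = 0.7009


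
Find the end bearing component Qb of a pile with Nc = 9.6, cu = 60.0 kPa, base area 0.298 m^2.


Using Qb = Nc * cu * Ab
Qb = 9.6 * 60.0 * 0.298
Qb = 171.65 kN


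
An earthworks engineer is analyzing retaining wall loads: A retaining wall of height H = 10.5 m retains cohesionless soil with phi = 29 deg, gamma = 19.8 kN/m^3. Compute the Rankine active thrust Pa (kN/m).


Result: 378.71 kN/m

Derivation:
Compute active earth pressure coefficient:
Ka = tan^2(45 - phi/2) = tan^2(30.5) = 0.346974
Compute active force:
Pa = 0.5 * Ka * gamma * H^2
Pa = 0.5 * 0.346974 * 19.8 * 10.5^2
Pa = 378.71 kN/m


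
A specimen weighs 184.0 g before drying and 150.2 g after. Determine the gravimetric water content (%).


Using w = (m_wet - m_dry) / m_dry * 100
m_wet - m_dry = 184.0 - 150.2 = 33.8 g
w = 33.8 / 150.2 * 100
w = 22.5 %


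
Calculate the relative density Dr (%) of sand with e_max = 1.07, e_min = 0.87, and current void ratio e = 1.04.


Result: 15.0 %

Derivation:
Using Dr = (e_max - e) / (e_max - e_min) * 100
e_max - e = 1.07 - 1.04 = 0.03
e_max - e_min = 1.07 - 0.87 = 0.2
Dr = 0.03 / 0.2 * 100
Dr = 15.0 %


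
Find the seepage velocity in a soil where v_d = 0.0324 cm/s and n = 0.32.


Using v_s = v_d / n
v_s = 0.0324 / 0.32
v_s = 0.10125 cm/s


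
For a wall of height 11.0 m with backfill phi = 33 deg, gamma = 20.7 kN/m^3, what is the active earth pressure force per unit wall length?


Compute active earth pressure coefficient:
Ka = tan^2(45 - phi/2) = tan^2(28.5) = 0.294801
Compute active force:
Pa = 0.5 * Ka * gamma * H^2
Pa = 0.5 * 0.294801 * 20.7 * 11.0^2
Pa = 369.19 kN/m


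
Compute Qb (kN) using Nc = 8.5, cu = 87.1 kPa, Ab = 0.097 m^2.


Result: 71.81 kN

Derivation:
Using Qb = Nc * cu * Ab
Qb = 8.5 * 87.1 * 0.097
Qb = 71.81 kN


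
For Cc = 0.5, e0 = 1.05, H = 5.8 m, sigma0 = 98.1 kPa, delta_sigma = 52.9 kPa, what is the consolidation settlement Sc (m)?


Using Sc = Cc * H / (1 + e0) * log10((sigma0 + delta_sigma) / sigma0)
Stress ratio = (98.1 + 52.9) / 98.1 = 1.53925
log10(1.53925) = 0.187308
Cc * H / (1 + e0) = 0.5 * 5.8 / (1 + 1.05) = 1.41463
Sc = 1.41463 * 0.187308
Sc = 0.265 m


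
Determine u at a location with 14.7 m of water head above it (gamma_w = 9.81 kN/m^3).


Result: 144.21 kPa

Derivation:
Using u = gamma_w * h_w
u = 9.81 * 14.7
u = 144.21 kPa


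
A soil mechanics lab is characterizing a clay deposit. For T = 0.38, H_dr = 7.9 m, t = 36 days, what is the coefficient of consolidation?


Using cv = T * H_dr^2 / t
H_dr^2 = 7.9^2 = 62.41
cv = 0.38 * 62.41 / 36
cv = 0.65877 m^2/day


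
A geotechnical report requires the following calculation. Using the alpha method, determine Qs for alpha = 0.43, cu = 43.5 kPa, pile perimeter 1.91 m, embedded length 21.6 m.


Using Qs = alpha * cu * perimeter * L
Qs = 0.43 * 43.5 * 1.91 * 21.6
Qs = 771.69 kN


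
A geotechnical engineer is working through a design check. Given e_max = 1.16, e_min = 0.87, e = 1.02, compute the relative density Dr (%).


Using Dr = (e_max - e) / (e_max - e_min) * 100
e_max - e = 1.16 - 1.02 = 0.14
e_max - e_min = 1.16 - 0.87 = 0.29
Dr = 0.14 / 0.29 * 100
Dr = 48.28 %


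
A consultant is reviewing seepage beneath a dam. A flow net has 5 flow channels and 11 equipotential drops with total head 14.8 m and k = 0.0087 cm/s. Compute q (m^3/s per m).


Convert k to m/s for unit consistency with H:
k = 0.0087 cm/s = 0.0087 / 100 m/s = 8.7e-05 m/s
Using q = k * H * Nf / Nd
Nf / Nd = 5 / 11 = 0.4545
q = 8.7e-05 * 14.8 * 0.4545
q = 0.0005853 m^3/s per m


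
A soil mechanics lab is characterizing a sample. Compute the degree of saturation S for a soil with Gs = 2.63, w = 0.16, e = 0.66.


Using S = Gs * w / e
S = 2.63 * 0.16 / 0.66
S = 0.6376


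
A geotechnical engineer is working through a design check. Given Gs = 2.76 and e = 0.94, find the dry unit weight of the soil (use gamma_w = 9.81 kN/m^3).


Using gamma_d = Gs * gamma_w / (1 + e)
gamma_d = 2.76 * 9.81 / (1 + 0.94)
gamma_d = 2.76 * 9.81 / 1.94
gamma_d = 13.956 kN/m^3


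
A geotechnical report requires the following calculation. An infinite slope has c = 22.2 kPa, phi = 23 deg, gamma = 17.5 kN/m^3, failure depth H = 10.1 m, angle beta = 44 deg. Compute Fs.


Result: 0.691

Derivation:
Using Fs = c / (gamma*H*sin(beta)*cos(beta)) + tan(phi)/tan(beta)
Cohesion contribution = 22.2 / (17.5*10.1*sin(44)*cos(44))
Cohesion contribution = 0.251355
Friction contribution = tan(23)/tan(44) = 0.439557
Fs = 0.251355 + 0.439557
Fs = 0.691


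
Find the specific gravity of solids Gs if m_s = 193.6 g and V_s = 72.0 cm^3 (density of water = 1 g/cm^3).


Result: 2.689

Derivation:
Using Gs = m_s / (V_s * rho_w)
Since rho_w = 1 g/cm^3:
Gs = 193.6 / 72.0
Gs = 2.689


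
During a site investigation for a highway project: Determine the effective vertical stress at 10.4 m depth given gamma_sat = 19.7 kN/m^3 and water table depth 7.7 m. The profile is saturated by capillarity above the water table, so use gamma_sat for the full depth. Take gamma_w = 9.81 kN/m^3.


Total stress = gamma_sat * depth
sigma = 19.7 * 10.4 = 204.88 kPa
Pore water pressure u = gamma_w * (depth - d_wt)
u = 9.81 * (10.4 - 7.7) = 26.487 kPa
Effective stress = sigma - u
sigma' = 204.88 - 26.487 = 178.39 kPa


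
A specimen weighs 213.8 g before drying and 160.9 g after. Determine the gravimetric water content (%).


Result: 32.88 %

Derivation:
Using w = (m_wet - m_dry) / m_dry * 100
m_wet - m_dry = 213.8 - 160.9 = 52.9 g
w = 52.9 / 160.9 * 100
w = 32.88 %


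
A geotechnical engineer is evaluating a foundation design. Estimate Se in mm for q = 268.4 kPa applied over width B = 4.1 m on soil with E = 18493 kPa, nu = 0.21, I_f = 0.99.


Result: 56.313 mm

Derivation:
Using Se = q * B * (1 - nu^2) * I_f / E
1 - nu^2 = 1 - 0.21^2 = 0.9559
Se = 268.4 * 4.1 * 0.9559 * 0.99 / 18493
Se = 0.056313 m
Convert to mm: Se = 0.056313 * 1000 = 56.313 mm


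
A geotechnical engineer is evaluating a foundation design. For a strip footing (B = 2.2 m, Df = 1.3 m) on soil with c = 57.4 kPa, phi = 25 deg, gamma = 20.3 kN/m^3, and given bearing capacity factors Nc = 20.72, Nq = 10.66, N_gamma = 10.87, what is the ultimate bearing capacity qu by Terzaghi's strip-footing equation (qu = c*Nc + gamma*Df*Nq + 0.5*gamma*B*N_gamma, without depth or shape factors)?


Compute qu = c*Nc + gamma*Df*Nq + 0.5*gamma*B*N_gamma
Term 1: 57.4 * 20.72 = 1189.328
Term 2: 20.3 * 1.3 * 10.66 = 281.3174
Term 3: 0.5 * 20.3 * 2.2 * 10.87 = 242.7271
qu = 1189.328 + 281.3174 + 242.7271
qu = 1713.37 kPa


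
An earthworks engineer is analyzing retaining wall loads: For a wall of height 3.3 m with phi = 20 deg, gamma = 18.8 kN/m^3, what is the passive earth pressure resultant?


Compute passive earth pressure coefficient:
Kp = tan^2(45 + phi/2) = tan^2(55.0) = 2.039607
Compute passive force:
Pp = 0.5 * Kp * gamma * H^2
Pp = 0.5 * 2.039607 * 18.8 * 3.3^2
Pp = 208.79 kN/m


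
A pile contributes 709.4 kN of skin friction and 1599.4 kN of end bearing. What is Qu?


Using Qu = Qf + Qb
Qu = 709.4 + 1599.4
Qu = 2308.8 kN


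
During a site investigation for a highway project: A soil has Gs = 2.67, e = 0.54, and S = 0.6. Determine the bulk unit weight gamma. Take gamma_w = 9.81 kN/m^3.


Result: 19.072 kN/m^3

Derivation:
Using gamma = gamma_w * (Gs + S*e) / (1 + e)
Numerator: Gs + S*e = 2.67 + 0.6*0.54 = 2.994
Denominator: 1 + e = 1 + 0.54 = 1.54
gamma = 9.81 * 2.994 / 1.54
gamma = 19.072 kN/m^3


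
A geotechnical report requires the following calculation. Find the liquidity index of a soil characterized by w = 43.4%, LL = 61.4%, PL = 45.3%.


First compute the plasticity index:
PI = LL - PL = 61.4 - 45.3 = 16.1
Then compute the liquidity index:
LI = (w - PL) / PI
LI = (43.4 - 45.3) / 16.1
LI = -0.118


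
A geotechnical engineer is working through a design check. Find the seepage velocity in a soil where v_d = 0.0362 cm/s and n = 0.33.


Using v_s = v_d / n
v_s = 0.0362 / 0.33
v_s = 0.1097 cm/s


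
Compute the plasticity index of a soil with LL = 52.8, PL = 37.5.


Result: 15.3

Derivation:
Using PI = LL - PL
PI = 52.8 - 37.5
PI = 15.3


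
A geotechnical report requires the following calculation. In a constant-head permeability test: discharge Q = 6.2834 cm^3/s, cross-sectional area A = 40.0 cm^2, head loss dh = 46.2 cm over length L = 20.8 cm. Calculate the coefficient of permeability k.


Compute hydraulic gradient:
i = dh / L = 46.2 / 20.8 = 2.22115
Then apply Darcy's law:
k = Q / (A * i)
k = 6.2834 / (40.0 * 2.22115)
k = 6.2834 / 88.8462
k = 0.070722 cm/s


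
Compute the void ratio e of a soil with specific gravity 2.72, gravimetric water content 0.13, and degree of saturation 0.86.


Using the relation e = Gs * w / S
e = 2.72 * 0.13 / 0.86
e = 0.4112


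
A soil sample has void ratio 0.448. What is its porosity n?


Using the relation n = e / (1 + e)
n = 0.448 / (1 + 0.448)
n = 0.448 / 1.448
n = 0.3094


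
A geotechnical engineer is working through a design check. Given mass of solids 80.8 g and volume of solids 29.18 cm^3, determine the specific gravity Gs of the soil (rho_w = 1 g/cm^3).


Result: 2.769

Derivation:
Using Gs = m_s / (V_s * rho_w)
Since rho_w = 1 g/cm^3:
Gs = 80.8 / 29.18
Gs = 2.769


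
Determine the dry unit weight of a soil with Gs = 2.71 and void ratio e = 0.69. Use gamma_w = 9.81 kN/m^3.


Using gamma_d = Gs * gamma_w / (1 + e)
gamma_d = 2.71 * 9.81 / (1 + 0.69)
gamma_d = 2.71 * 9.81 / 1.69
gamma_d = 15.731 kN/m^3


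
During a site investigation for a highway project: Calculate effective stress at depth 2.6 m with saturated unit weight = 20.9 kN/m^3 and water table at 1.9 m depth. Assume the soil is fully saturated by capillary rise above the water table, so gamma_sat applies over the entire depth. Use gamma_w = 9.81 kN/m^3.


Result: 47.47 kPa

Derivation:
Total stress = gamma_sat * depth
sigma = 20.9 * 2.6 = 54.34 kPa
Pore water pressure u = gamma_w * (depth - d_wt)
u = 9.81 * (2.6 - 1.9) = 6.867 kPa
Effective stress = sigma - u
sigma' = 54.34 - 6.867 = 47.47 kPa


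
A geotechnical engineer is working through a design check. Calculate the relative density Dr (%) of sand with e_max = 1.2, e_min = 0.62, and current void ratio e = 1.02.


Result: 31.03 %

Derivation:
Using Dr = (e_max - e) / (e_max - e_min) * 100
e_max - e = 1.2 - 1.02 = 0.18
e_max - e_min = 1.2 - 0.62 = 0.58
Dr = 0.18 / 0.58 * 100
Dr = 31.03 %


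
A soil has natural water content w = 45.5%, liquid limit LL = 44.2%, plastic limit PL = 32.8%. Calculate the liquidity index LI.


Result: 1.114

Derivation:
First compute the plasticity index:
PI = LL - PL = 44.2 - 32.8 = 11.4
Then compute the liquidity index:
LI = (w - PL) / PI
LI = (45.5 - 32.8) / 11.4
LI = 1.114


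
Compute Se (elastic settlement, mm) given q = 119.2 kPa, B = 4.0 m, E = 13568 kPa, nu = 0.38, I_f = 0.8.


Using Se = q * B * (1 - nu^2) * I_f / E
1 - nu^2 = 1 - 0.38^2 = 0.8556
Se = 119.2 * 4.0 * 0.8556 * 0.8 / 13568
Se = 0.024054 m
Convert to mm: Se = 0.024054 * 1000 = 24.054 mm


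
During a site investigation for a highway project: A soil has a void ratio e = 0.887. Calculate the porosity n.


Using the relation n = e / (1 + e)
n = 0.887 / (1 + 0.887)
n = 0.887 / 1.887
n = 0.4701


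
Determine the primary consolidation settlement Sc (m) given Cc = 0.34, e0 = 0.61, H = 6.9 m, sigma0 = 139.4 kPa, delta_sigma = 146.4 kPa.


Result: 0.4543 m

Derivation:
Using Sc = Cc * H / (1 + e0) * log10((sigma0 + delta_sigma) / sigma0)
Stress ratio = (139.4 + 146.4) / 139.4 = 2.05022
log10(2.05022) = 0.311799
Cc * H / (1 + e0) = 0.34 * 6.9 / (1 + 0.61) = 1.45714
Sc = 1.45714 * 0.311799
Sc = 0.4543 m


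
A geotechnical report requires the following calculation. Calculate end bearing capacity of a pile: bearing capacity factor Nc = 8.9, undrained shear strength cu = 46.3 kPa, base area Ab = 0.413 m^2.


Using Qb = Nc * cu * Ab
Qb = 8.9 * 46.3 * 0.413
Qb = 170.18 kN


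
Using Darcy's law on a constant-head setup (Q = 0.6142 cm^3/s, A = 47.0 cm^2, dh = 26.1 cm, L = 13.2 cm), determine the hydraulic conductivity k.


Result: 0.006609 cm/s

Derivation:
Compute hydraulic gradient:
i = dh / L = 26.1 / 13.2 = 1.97727
Then apply Darcy's law:
k = Q / (A * i)
k = 0.6142 / (47.0 * 1.97727)
k = 0.6142 / 92.9318
k = 0.006609 cm/s


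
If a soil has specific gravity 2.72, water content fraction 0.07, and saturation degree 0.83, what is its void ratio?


Using the relation e = Gs * w / S
e = 2.72 * 0.07 / 0.83
e = 0.2294


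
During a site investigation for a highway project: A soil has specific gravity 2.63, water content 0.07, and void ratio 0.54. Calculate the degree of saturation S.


Using S = Gs * w / e
S = 2.63 * 0.07 / 0.54
S = 0.3409


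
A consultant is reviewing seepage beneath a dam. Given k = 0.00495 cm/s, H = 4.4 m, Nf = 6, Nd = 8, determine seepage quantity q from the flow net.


Convert k to m/s for unit consistency with H:
k = 0.00495 cm/s = 0.00495 / 100 m/s = 4.95e-05 m/s
Using q = k * H * Nf / Nd
Nf / Nd = 6 / 8 = 0.75
q = 4.95e-05 * 4.4 * 0.75
q = 0.0001634 m^3/s per m


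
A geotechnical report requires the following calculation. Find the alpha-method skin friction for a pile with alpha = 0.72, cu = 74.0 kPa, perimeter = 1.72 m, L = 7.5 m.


Result: 687.31 kN

Derivation:
Using Qs = alpha * cu * perimeter * L
Qs = 0.72 * 74.0 * 1.72 * 7.5
Qs = 687.31 kN


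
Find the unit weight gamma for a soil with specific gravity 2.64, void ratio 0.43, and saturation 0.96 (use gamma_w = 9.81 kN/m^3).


Using gamma = gamma_w * (Gs + S*e) / (1 + e)
Numerator: Gs + S*e = 2.64 + 0.96*0.43 = 3.0528
Denominator: 1 + e = 1 + 0.43 = 1.43
gamma = 9.81 * 3.0528 / 1.43
gamma = 20.943 kN/m^3


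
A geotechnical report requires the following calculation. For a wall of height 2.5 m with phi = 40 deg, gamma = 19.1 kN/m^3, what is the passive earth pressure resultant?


Compute passive earth pressure coefficient:
Kp = tan^2(45 + phi/2) = tan^2(65.0) = 4.59891
Compute passive force:
Pp = 0.5 * Kp * gamma * H^2
Pp = 0.5 * 4.59891 * 19.1 * 2.5^2
Pp = 274.5 kN/m


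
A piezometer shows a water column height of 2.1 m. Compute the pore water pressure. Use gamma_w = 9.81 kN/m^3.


Using u = gamma_w * h_w
u = 9.81 * 2.1
u = 20.6 kPa


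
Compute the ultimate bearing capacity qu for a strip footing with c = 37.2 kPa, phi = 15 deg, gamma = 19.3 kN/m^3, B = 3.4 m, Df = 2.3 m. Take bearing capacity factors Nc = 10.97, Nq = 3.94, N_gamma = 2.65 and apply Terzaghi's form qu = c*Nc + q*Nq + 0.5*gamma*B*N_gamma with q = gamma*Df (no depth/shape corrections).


Compute qu = c*Nc + gamma*Df*Nq + 0.5*gamma*B*N_gamma
Term 1: 37.2 * 10.97 = 408.084
Term 2: 19.3 * 2.3 * 3.94 = 174.8966
Term 3: 0.5 * 19.3 * 3.4 * 2.65 = 86.9465
qu = 408.084 + 174.8966 + 86.9465
qu = 669.93 kPa


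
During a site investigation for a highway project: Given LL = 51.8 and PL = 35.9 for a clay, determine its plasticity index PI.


Using PI = LL - PL
PI = 51.8 - 35.9
PI = 15.9


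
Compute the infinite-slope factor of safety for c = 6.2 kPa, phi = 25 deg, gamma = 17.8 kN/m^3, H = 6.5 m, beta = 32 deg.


Using Fs = c / (gamma*H*sin(beta)*cos(beta)) + tan(phi)/tan(beta)
Cohesion contribution = 6.2 / (17.8*6.5*sin(32)*cos(32))
Cohesion contribution = 0.119242
Friction contribution = tan(25)/tan(32) = 0.746248
Fs = 0.119242 + 0.746248
Fs = 0.865


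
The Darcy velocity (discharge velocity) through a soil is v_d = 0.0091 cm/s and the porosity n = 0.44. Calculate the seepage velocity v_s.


Result: 0.02068 cm/s

Derivation:
Using v_s = v_d / n
v_s = 0.0091 / 0.44
v_s = 0.02068 cm/s


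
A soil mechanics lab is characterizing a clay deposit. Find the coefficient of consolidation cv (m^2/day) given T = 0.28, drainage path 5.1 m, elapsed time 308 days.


Using cv = T * H_dr^2 / t
H_dr^2 = 5.1^2 = 26.01
cv = 0.28 * 26.01 / 308
cv = 0.02365 m^2/day


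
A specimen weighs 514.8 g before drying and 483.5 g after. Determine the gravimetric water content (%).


Result: 6.47 %

Derivation:
Using w = (m_wet - m_dry) / m_dry * 100
m_wet - m_dry = 514.8 - 483.5 = 31.3 g
w = 31.3 / 483.5 * 100
w = 6.47 %


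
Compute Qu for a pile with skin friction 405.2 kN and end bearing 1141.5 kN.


Using Qu = Qf + Qb
Qu = 405.2 + 1141.5
Qu = 1546.7 kN


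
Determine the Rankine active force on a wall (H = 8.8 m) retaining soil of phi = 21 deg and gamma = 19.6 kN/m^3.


Compute active earth pressure coefficient:
Ka = tan^2(45 - phi/2) = tan^2(34.5) = 0.472355
Compute active force:
Pa = 0.5 * Ka * gamma * H^2
Pa = 0.5 * 0.472355 * 19.6 * 8.8^2
Pa = 358.48 kN/m


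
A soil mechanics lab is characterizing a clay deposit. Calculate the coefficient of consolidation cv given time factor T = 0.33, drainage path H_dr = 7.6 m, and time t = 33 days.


Using cv = T * H_dr^2 / t
H_dr^2 = 7.6^2 = 57.76
cv = 0.33 * 57.76 / 33
cv = 0.5776 m^2/day


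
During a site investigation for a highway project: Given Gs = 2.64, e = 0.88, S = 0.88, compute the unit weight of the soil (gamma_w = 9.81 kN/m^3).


Using gamma = gamma_w * (Gs + S*e) / (1 + e)
Numerator: Gs + S*e = 2.64 + 0.88*0.88 = 3.4144
Denominator: 1 + e = 1 + 0.88 = 1.88
gamma = 9.81 * 3.4144 / 1.88
gamma = 17.817 kN/m^3


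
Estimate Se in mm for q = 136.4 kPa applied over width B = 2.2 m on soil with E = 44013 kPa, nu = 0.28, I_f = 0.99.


Using Se = q * B * (1 - nu^2) * I_f / E
1 - nu^2 = 1 - 0.28^2 = 0.9216
Se = 136.4 * 2.2 * 0.9216 * 0.99 / 44013
Se = 0.006221 m
Convert to mm: Se = 0.006221 * 1000 = 6.221 mm


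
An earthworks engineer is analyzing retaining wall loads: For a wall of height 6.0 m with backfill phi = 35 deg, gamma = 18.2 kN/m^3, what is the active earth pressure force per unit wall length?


Compute active earth pressure coefficient:
Ka = tan^2(45 - phi/2) = tan^2(27.5) = 0.27099
Compute active force:
Pa = 0.5 * Ka * gamma * H^2
Pa = 0.5 * 0.27099 * 18.2 * 6.0^2
Pa = 88.78 kN/m


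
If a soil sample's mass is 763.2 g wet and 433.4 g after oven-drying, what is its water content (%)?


Result: 76.1 %

Derivation:
Using w = (m_wet - m_dry) / m_dry * 100
m_wet - m_dry = 763.2 - 433.4 = 329.8 g
w = 329.8 / 433.4 * 100
w = 76.1 %


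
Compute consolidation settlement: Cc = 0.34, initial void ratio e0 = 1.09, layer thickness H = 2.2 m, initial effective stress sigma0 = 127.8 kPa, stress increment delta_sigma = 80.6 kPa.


Result: 0.076 m

Derivation:
Using Sc = Cc * H / (1 + e0) * log10((sigma0 + delta_sigma) / sigma0)
Stress ratio = (127.8 + 80.6) / 127.8 = 1.63067
log10(1.63067) = 0.212367
Cc * H / (1 + e0) = 0.34 * 2.2 / (1 + 1.09) = 0.357895
Sc = 0.357895 * 0.212367
Sc = 0.076 m


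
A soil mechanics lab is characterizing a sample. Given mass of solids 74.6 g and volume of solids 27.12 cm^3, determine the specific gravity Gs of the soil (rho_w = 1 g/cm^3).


Result: 2.751

Derivation:
Using Gs = m_s / (V_s * rho_w)
Since rho_w = 1 g/cm^3:
Gs = 74.6 / 27.12
Gs = 2.751


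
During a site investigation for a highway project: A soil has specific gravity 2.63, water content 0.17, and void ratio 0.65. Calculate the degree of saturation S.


Result: 0.6878

Derivation:
Using S = Gs * w / e
S = 2.63 * 0.17 / 0.65
S = 0.6878


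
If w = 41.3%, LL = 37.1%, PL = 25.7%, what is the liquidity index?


First compute the plasticity index:
PI = LL - PL = 37.1 - 25.7 = 11.4
Then compute the liquidity index:
LI = (w - PL) / PI
LI = (41.3 - 25.7) / 11.4
LI = 1.368


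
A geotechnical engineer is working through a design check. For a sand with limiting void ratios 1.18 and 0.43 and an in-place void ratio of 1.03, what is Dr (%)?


Using Dr = (e_max - e) / (e_max - e_min) * 100
e_max - e = 1.18 - 1.03 = 0.15
e_max - e_min = 1.18 - 0.43 = 0.75
Dr = 0.15 / 0.75 * 100
Dr = 20.0 %


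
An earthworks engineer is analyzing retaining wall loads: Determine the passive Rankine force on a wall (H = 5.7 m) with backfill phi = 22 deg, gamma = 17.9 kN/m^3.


Result: 639.14 kN/m

Derivation:
Compute passive earth pressure coefficient:
Kp = tan^2(45 + phi/2) = tan^2(56.0) = 2.197987
Compute passive force:
Pp = 0.5 * Kp * gamma * H^2
Pp = 0.5 * 2.197987 * 17.9 * 5.7^2
Pp = 639.14 kN/m


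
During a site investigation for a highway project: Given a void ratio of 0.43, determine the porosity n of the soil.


Using the relation n = e / (1 + e)
n = 0.43 / (1 + 0.43)
n = 0.43 / 1.43
n = 0.3007


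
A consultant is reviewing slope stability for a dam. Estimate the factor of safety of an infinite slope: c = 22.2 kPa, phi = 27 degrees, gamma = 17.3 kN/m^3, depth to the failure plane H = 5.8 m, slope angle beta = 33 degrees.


Using Fs = c / (gamma*H*sin(beta)*cos(beta)) + tan(phi)/tan(beta)
Cohesion contribution = 22.2 / (17.3*5.8*sin(33)*cos(33))
Cohesion contribution = 0.484372
Friction contribution = tan(27)/tan(33) = 0.7846
Fs = 0.484372 + 0.7846
Fs = 1.269


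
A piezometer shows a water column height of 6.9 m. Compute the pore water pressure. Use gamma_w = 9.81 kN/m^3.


Result: 67.69 kPa

Derivation:
Using u = gamma_w * h_w
u = 9.81 * 6.9
u = 67.69 kPa


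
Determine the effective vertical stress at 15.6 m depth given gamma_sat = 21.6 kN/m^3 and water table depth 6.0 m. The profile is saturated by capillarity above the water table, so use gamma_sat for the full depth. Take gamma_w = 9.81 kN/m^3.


Result: 242.78 kPa

Derivation:
Total stress = gamma_sat * depth
sigma = 21.6 * 15.6 = 336.96 kPa
Pore water pressure u = gamma_w * (depth - d_wt)
u = 9.81 * (15.6 - 6.0) = 94.176 kPa
Effective stress = sigma - u
sigma' = 336.96 - 94.176 = 242.78 kPa


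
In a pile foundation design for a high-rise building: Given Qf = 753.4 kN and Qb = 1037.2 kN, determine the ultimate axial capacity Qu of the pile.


Using Qu = Qf + Qb
Qu = 753.4 + 1037.2
Qu = 1790.6 kN


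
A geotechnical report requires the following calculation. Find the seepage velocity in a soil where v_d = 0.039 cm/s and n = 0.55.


Using v_s = v_d / n
v_s = 0.039 / 0.55
v_s = 0.07091 cm/s


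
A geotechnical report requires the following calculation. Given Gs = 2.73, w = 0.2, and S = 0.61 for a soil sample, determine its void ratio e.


Using the relation e = Gs * w / S
e = 2.73 * 0.2 / 0.61
e = 0.8951


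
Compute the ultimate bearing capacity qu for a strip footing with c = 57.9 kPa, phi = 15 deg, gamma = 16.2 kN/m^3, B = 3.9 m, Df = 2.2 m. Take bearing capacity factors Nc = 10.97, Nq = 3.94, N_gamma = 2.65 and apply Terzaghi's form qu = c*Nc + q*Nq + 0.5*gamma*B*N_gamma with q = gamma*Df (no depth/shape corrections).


Compute qu = c*Nc + gamma*Df*Nq + 0.5*gamma*B*N_gamma
Term 1: 57.9 * 10.97 = 635.163
Term 2: 16.2 * 2.2 * 3.94 = 140.4216
Term 3: 0.5 * 16.2 * 3.9 * 2.65 = 83.7135
qu = 635.163 + 140.4216 + 83.7135
qu = 859.3 kPa


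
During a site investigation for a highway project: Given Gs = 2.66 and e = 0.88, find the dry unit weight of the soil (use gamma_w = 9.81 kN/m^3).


Result: 13.88 kN/m^3

Derivation:
Using gamma_d = Gs * gamma_w / (1 + e)
gamma_d = 2.66 * 9.81 / (1 + 0.88)
gamma_d = 2.66 * 9.81 / 1.88
gamma_d = 13.88 kN/m^3


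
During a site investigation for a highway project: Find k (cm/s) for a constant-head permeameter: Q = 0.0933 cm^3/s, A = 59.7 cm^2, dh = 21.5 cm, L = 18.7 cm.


Compute hydraulic gradient:
i = dh / L = 21.5 / 18.7 = 1.14973
Then apply Darcy's law:
k = Q / (A * i)
k = 0.0933 / (59.7 * 1.14973)
k = 0.0933 / 68.639
k = 0.001359 cm/s


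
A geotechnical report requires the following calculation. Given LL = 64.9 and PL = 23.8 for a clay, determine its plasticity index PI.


Using PI = LL - PL
PI = 64.9 - 23.8
PI = 41.1


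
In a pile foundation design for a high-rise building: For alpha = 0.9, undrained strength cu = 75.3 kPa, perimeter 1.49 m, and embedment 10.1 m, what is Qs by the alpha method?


Result: 1019.87 kN

Derivation:
Using Qs = alpha * cu * perimeter * L
Qs = 0.9 * 75.3 * 1.49 * 10.1
Qs = 1019.87 kN


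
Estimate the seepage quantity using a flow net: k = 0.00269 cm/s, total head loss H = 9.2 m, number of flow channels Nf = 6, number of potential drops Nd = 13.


Convert k to m/s for unit consistency with H:
k = 0.00269 cm/s = 0.00269 / 100 m/s = 2.69e-05 m/s
Using q = k * H * Nf / Nd
Nf / Nd = 6 / 13 = 0.4615
q = 2.69e-05 * 9.2 * 0.4615
q = 0.0001142 m^3/s per m


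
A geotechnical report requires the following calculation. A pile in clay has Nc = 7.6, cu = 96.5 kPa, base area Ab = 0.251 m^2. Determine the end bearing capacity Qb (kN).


Using Qb = Nc * cu * Ab
Qb = 7.6 * 96.5 * 0.251
Qb = 184.08 kN


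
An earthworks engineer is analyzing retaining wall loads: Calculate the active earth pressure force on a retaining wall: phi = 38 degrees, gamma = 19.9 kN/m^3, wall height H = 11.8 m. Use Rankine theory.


Compute active earth pressure coefficient:
Ka = tan^2(45 - phi/2) = tan^2(26.0) = 0.237883
Compute active force:
Pa = 0.5 * Ka * gamma * H^2
Pa = 0.5 * 0.237883 * 19.9 * 11.8^2
Pa = 329.57 kN/m


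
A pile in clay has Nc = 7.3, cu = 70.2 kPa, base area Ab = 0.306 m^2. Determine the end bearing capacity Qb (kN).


Result: 156.81 kN

Derivation:
Using Qb = Nc * cu * Ab
Qb = 7.3 * 70.2 * 0.306
Qb = 156.81 kN


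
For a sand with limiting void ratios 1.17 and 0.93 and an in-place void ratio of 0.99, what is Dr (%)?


Using Dr = (e_max - e) / (e_max - e_min) * 100
e_max - e = 1.17 - 0.99 = 0.18
e_max - e_min = 1.17 - 0.93 = 0.24
Dr = 0.18 / 0.24 * 100
Dr = 75.0 %


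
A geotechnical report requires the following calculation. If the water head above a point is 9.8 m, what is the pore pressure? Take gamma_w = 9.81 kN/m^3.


Using u = gamma_w * h_w
u = 9.81 * 9.8
u = 96.14 kPa
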